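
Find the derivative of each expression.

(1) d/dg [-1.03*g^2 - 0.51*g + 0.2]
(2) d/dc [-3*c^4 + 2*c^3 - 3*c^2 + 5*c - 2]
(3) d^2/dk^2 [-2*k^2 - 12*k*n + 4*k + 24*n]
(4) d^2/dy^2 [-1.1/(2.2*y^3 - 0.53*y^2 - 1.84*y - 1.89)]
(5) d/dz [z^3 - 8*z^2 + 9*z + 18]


(1) = -2.06*g - 0.51
(2) = -12*c^3 + 6*c^2 - 6*c + 5
(3) = -4
(4) = ((14.52*y - 1.166)*(-2.2*y^3 + 0.53*y^2 + 1.84*y + 1.89) + 1.1*(-13.2*y^2 + 2.12*y + 3.68)*(-6.6*y^2 + 1.06*y + 1.84))/(-2.2*y^3 + 0.53*y^2 + 1.84*y + 1.89)^3
(5) = 3*z^2 - 16*z + 9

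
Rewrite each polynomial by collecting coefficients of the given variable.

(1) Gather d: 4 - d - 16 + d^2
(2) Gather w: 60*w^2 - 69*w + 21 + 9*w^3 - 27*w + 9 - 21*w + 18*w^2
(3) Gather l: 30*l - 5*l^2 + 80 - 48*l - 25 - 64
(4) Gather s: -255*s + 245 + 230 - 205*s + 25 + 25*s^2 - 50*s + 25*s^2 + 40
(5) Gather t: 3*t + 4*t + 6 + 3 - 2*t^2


(1) = d^2 - d - 12
(2) = 9*w^3 + 78*w^2 - 117*w + 30
(3) = -5*l^2 - 18*l - 9
(4) = 50*s^2 - 510*s + 540
(5) = -2*t^2 + 7*t + 9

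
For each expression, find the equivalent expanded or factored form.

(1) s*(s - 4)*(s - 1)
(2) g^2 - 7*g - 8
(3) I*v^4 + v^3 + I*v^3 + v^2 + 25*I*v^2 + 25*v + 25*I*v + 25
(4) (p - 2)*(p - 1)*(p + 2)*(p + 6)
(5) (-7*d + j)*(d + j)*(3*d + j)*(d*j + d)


(1) = s^3 - 5*s^2 + 4*s
(2) = (g - 8)*(g + 1)
(3) = (v - 5*I)*(v - I)*(v + 5*I)*(I*v + I)
(4) = p^4 + 5*p^3 - 10*p^2 - 20*p + 24
(5) = -21*d^4*j - 21*d^4 - 25*d^3*j^2 - 25*d^3*j - 3*d^2*j^3 - 3*d^2*j^2 + d*j^4 + d*j^3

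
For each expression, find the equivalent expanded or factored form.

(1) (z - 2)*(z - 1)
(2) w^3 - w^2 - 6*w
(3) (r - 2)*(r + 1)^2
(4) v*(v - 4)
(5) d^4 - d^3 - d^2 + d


(1) = z^2 - 3*z + 2
(2) = w*(w - 3)*(w + 2)
(3) = r^3 - 3*r - 2
(4) = v^2 - 4*v
(5) = d*(d - 1)^2*(d + 1)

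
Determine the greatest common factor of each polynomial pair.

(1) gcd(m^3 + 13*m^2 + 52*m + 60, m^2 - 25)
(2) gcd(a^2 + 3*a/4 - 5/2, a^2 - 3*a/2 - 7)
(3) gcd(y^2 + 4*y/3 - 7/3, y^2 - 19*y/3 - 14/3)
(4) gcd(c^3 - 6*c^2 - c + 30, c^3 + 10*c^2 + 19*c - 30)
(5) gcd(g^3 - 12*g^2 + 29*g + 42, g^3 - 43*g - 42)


(1) = gcd((m + 2)*(m + 5)*(m + 6), (m - 5)*(m + 5)) = m + 5
(2) = gcd((a - 5/4)*(a + 2), (a - 7/2)*(a + 2)) = a + 2
(3) = 1
(4) = gcd((c - 5)*(c - 3)*(c + 2), (c - 1)*(c + 5)*(c + 6)) = 1
(5) = gcd((g - 7)*(g - 6)*(g + 1), (g - 7)*(g + 1)*(g + 6)) = g^2 - 6*g - 7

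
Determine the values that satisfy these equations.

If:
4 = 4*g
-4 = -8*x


Then:
g = 1
x = 1/2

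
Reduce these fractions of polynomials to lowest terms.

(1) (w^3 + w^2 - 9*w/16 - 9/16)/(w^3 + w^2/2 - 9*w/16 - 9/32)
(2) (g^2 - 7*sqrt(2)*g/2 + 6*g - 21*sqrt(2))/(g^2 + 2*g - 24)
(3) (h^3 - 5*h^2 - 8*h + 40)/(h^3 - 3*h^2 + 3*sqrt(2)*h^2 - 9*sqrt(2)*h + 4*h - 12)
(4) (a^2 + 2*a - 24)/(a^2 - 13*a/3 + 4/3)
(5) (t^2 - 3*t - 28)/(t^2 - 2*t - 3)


(1) = (2*w + 2)/(2*w + 1)
(2) = (2*g - 7*sqrt(2))/(2*g - 8)
(3) = (h^2 + h*(-5 - 2*sqrt(2)) + 10*sqrt(2))/(h^2 + h*(-3 + sqrt(2)) - 3*sqrt(2))
(4) = (3*a + 18)/(3*a - 1)
(5) = (t^2 - 3*t - 28)/(t^2 - 2*t - 3)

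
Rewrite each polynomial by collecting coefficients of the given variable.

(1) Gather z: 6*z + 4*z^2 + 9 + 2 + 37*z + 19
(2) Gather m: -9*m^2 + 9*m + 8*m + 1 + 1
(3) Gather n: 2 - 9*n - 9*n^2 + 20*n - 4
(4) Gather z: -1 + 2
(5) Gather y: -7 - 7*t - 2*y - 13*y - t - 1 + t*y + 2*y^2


(1) = 4*z^2 + 43*z + 30
(2) = -9*m^2 + 17*m + 2
(3) = -9*n^2 + 11*n - 2
(4) = 1
(5) = -8*t + 2*y^2 + y*(t - 15) - 8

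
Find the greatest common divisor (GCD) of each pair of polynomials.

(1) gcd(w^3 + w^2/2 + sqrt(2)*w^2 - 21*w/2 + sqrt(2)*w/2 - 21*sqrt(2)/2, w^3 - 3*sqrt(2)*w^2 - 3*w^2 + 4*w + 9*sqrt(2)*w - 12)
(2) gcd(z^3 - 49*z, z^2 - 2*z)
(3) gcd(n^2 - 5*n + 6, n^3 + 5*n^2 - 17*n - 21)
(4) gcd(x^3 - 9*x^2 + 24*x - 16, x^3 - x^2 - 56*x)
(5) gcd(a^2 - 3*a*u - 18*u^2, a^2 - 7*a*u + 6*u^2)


(1) = w - 3
(2) = z
(3) = n - 3
(4) = 1
(5) = gcd((a - 6*u)*(a + 3*u), (a - 6*u)*(a - u)) = -a + 6*u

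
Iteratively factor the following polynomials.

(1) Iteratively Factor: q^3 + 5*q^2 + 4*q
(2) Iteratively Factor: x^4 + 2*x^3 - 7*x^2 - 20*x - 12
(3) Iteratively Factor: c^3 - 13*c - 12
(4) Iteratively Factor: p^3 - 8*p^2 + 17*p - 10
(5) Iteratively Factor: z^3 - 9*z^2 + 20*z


(1) = (q + 1)*(q^2 + 4*q) = (q + 1)*(q + 4)*(q)
(2) = (x + 2)*(x^3 - 7*x - 6) = (x + 2)^2*(x^2 - 2*x - 3) = (x + 1)*(x + 2)^2*(x - 3)
(3) = (c + 1)*(c^2 - c - 12) = (c + 1)*(c + 3)*(c - 4)
(4) = (p - 1)*(p^2 - 7*p + 10) = (p - 2)*(p - 1)*(p - 5)
(5) = (z)*(z^2 - 9*z + 20) = z*(z - 5)*(z - 4)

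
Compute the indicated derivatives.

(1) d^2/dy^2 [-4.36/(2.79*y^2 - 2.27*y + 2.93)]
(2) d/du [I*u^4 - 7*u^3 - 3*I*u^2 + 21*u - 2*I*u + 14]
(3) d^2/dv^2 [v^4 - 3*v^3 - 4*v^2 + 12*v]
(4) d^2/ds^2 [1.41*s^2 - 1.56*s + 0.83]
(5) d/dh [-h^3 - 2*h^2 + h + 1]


(1) = (67.877352*y^2 - 55.226376*y - 4.36*(5.58*y - 2.27)*(11.16*y - 4.54) + 71.283384)/(2.79*y^2 - 2.27*y + 2.93)^3
(2) = 4*I*u^3 - 21*u^2 - 6*I*u + 21 - 2*I
(3) = 12*v^2 - 18*v - 8
(4) = 2.82000000000000
(5) = -3*h^2 - 4*h + 1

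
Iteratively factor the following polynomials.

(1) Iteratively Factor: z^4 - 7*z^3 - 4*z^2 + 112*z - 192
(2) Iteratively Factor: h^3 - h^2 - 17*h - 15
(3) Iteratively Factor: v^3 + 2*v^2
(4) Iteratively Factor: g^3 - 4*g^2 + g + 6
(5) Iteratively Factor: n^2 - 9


(1) = (z - 4)*(z^3 - 3*z^2 - 16*z + 48) = (z - 4)^2*(z^2 + z - 12) = (z - 4)^2*(z - 3)*(z + 4)
(2) = (h - 5)*(h^2 + 4*h + 3) = (h - 5)*(h + 3)*(h + 1)
(3) = (v)*(v^2 + 2*v) = v*(v + 2)*(v)
(4) = (g + 1)*(g^2 - 5*g + 6) = (g - 2)*(g + 1)*(g - 3)
(5) = (n - 3)*(n + 3)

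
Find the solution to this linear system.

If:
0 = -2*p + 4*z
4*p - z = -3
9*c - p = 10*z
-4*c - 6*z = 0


Then:
No Solution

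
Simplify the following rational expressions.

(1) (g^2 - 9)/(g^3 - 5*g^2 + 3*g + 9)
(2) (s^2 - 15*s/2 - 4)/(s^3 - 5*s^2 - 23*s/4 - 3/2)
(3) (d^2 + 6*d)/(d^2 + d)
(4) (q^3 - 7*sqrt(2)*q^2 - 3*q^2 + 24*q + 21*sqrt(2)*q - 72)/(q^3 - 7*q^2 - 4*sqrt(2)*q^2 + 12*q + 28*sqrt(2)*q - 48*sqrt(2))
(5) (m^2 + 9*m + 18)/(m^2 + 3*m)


(1) = (g + 3)/(g^2 - 2*g - 3)
(2) = (2*s - 16)/(2*s^2 - 11*s - 6)
(3) = (d + 6)/(d + 1)
(4) = (q - 3*sqrt(2))/(q - 4)
(5) = (m + 6)/m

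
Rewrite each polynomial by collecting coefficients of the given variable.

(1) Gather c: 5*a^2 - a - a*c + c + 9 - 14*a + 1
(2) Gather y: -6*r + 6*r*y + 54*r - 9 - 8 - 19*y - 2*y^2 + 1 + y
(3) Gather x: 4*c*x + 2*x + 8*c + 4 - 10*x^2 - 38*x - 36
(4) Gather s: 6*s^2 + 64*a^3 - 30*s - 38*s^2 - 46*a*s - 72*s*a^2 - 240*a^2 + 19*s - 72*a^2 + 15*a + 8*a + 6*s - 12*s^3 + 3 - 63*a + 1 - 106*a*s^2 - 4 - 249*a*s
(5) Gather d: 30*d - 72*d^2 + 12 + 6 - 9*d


(1) = 5*a^2 - 15*a + c*(1 - a) + 10
(2) = 48*r - 2*y^2 + y*(6*r - 18) - 16
(3) = 8*c - 10*x^2 + x*(4*c - 36) - 32
(4) = 64*a^3 - 312*a^2 - 40*a - 12*s^3 + s^2*(-106*a - 32) + s*(-72*a^2 - 295*a - 5)
(5) = -72*d^2 + 21*d + 18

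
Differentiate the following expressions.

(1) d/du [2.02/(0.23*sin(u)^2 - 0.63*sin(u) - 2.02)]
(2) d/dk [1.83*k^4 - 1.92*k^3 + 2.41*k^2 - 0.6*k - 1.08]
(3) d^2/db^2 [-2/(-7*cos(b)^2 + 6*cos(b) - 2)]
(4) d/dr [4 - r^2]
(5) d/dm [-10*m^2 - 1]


(1) = (1.2726 - 0.9292*sin(u))*cos(u)/(-0.23*sin(u)^2 + 0.63*sin(u) + 2.02)^2
(2) = 7.32*k^3 - 5.76*k^2 + 4.82*k - 0.6
(3) = (392*sin(b)^4 - 156*sin(b)^2 + 339*cos(b) - 63*cos(3*b) - 324)/(7*sin(b)^2 + 6*cos(b) - 9)^3
(4) = -2*r
(5) = -20*m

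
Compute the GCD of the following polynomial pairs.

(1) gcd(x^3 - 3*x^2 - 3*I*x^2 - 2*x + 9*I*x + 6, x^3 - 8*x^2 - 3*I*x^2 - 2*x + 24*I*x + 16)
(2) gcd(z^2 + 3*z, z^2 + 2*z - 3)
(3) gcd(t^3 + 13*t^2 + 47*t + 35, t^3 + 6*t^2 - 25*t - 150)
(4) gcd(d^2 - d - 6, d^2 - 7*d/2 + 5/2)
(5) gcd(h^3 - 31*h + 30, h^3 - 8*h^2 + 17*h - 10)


(1) = x^2 - 3*I*x - 2
(2) = gcd(z*(z + 3), (z - 1)*(z + 3)) = z + 3
(3) = gcd((t + 1)*(t + 5)*(t + 7), (t - 5)*(t + 5)*(t + 6)) = t + 5
(4) = 1
(5) = gcd((h - 5)*(h - 1)*(h + 6), (h - 5)*(h - 2)*(h - 1)) = h^2 - 6*h + 5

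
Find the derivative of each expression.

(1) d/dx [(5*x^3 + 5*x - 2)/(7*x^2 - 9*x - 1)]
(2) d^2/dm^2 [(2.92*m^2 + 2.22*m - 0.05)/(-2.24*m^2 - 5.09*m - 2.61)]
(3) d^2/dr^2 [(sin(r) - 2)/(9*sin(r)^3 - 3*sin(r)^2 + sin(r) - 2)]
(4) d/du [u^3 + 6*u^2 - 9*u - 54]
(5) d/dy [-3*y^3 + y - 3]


(1) = (35*x^4 - 90*x^3 - 50*x^2 + 28*x - 23)/(49*x^4 - 126*x^3 + 67*x^2 + 18*x + 1)
(2) = (44.3072*m^3 + 103.934208*m^2 + 81.294528*m + 21.208462)/(11.239424*m^6 + 76.618752*m^5 + 213.39024*m^4 + 310.421285*m^3 + 248.637735*m^2 + 104.020767*m + 17.779581)
(3) = (-324*sin(r)^7 + 1539*sin(r)^6 - 81*sin(r)^5 - 2235*sin(r)^4 + 1206*sin(r)^3 - 48*sin(r)^2 - 216*sin(r) + 24)/(9*sin(r)^3 - 3*sin(r)^2 + sin(r) - 2)^3
(4) = 3*u^2 + 12*u - 9
(5) = 1 - 9*y^2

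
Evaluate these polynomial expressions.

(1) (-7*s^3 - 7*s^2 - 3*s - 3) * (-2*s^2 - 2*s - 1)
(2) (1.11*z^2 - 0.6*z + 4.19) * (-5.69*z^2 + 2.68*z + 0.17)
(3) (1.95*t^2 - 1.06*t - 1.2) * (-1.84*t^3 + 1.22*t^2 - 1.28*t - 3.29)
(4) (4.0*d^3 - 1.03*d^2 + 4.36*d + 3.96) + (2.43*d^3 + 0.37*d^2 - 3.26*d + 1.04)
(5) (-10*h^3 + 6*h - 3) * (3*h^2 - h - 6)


(1) = 14*s^5 + 28*s^4 + 27*s^3 + 19*s^2 + 9*s + 3
(2) = -6.3159*z^4 + 6.3888*z^3 - 25.2604*z^2 + 11.1272*z + 0.7123
(3) = -3.588*t^5 + 4.3294*t^4 - 1.5812*t^3 - 6.5227*t^2 + 5.0234*t + 3.948
(4) = 6.43*d^3 - 0.66*d^2 + 1.1*d + 5.0
(5) = -30*h^5 + 10*h^4 + 78*h^3 - 15*h^2 - 33*h + 18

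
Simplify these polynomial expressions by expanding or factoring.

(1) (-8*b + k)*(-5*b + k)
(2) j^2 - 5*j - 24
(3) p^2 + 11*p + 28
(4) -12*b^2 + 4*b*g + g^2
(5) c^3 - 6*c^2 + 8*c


(1) = 40*b^2 - 13*b*k + k^2
(2) = (j - 8)*(j + 3)
(3) = (p + 4)*(p + 7)
(4) = (-2*b + g)*(6*b + g)
(5) = c*(c - 4)*(c - 2)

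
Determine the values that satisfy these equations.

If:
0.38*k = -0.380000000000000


Then:
k = -1.00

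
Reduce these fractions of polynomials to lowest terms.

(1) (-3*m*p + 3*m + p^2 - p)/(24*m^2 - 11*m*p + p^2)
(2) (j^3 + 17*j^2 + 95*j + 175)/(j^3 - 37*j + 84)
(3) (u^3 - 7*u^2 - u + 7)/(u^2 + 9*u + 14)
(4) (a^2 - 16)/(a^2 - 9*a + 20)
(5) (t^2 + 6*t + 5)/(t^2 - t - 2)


(1) = (p - 1)/(-8*m + p)
(2) = (j^2 + 10*j + 25)/(j^2 - 7*j + 12)
(3) = (u^3 - 7*u^2 - u + 7)/(u^2 + 9*u + 14)
(4) = (a + 4)/(a - 5)
(5) = (t + 5)/(t - 2)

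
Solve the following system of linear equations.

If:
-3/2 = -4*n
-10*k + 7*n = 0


Then:
k = 21/80
n = 3/8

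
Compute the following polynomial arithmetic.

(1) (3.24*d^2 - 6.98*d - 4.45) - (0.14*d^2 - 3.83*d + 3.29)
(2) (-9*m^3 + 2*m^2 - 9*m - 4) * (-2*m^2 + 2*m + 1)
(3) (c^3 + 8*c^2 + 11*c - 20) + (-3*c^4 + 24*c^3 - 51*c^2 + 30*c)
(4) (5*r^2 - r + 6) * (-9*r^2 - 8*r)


(1) = 3.1*d^2 - 3.15*d - 7.74
(2) = 18*m^5 - 22*m^4 + 13*m^3 - 8*m^2 - 17*m - 4
(3) = -3*c^4 + 25*c^3 - 43*c^2 + 41*c - 20
(4) = -45*r^4 - 31*r^3 - 46*r^2 - 48*r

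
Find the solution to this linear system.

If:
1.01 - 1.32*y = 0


Then:
y = 0.77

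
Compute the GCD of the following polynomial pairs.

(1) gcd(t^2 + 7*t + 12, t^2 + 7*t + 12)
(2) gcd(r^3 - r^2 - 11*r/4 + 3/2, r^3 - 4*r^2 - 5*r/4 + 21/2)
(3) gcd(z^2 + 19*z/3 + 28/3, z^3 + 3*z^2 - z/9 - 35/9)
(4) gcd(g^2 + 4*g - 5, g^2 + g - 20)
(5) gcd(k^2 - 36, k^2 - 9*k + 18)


(1) = t^2 + 7*t + 12
(2) = r^2 - r/2 - 3
(3) = z + 7/3
(4) = gcd((g - 1)*(g + 5), (g - 4)*(g + 5)) = g + 5
(5) = k - 6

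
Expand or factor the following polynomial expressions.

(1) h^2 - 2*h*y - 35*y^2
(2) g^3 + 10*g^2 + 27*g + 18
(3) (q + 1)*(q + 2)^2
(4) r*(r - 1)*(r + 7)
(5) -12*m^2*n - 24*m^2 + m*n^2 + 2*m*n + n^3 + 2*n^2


(1) = (h - 7*y)*(h + 5*y)
(2) = (g + 1)*(g + 3)*(g + 6)
(3) = q^3 + 5*q^2 + 8*q + 4
(4) = r^3 + 6*r^2 - 7*r
(5) = (-3*m + n)*(4*m + n)*(n + 2)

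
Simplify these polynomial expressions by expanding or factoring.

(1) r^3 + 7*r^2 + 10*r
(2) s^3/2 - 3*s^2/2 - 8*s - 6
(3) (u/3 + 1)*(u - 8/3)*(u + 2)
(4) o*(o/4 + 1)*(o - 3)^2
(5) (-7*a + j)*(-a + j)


(1) = r*(r + 2)*(r + 5)
(2) = (s/2 + 1)*(s - 6)*(s + 1)
(3) = u^3/3 + 7*u^2/9 - 22*u/9 - 16/3
(4) = o^4/4 - o^3/2 - 15*o^2/4 + 9*o
(5) = 7*a^2 - 8*a*j + j^2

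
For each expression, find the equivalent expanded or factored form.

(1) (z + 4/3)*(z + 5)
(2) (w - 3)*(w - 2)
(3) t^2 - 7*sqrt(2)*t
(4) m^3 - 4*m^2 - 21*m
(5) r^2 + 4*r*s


(1) = z^2 + 19*z/3 + 20/3
(2) = w^2 - 5*w + 6
(3) = t*(t - 7*sqrt(2))
(4) = m*(m - 7)*(m + 3)
(5) = r*(r + 4*s)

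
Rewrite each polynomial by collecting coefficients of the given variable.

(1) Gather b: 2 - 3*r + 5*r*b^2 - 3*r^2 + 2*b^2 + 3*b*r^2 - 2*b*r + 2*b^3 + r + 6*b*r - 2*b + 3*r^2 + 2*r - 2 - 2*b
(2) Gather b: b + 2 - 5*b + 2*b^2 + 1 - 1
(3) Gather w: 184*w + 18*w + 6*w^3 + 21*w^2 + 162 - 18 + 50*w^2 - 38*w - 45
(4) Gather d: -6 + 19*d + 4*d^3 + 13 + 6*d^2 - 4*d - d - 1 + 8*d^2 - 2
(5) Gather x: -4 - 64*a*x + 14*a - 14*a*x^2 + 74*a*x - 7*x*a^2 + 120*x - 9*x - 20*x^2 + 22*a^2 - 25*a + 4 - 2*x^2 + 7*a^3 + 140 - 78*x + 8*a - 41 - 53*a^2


(1) = 2*b^3 + b^2*(5*r + 2) + b*(3*r^2 + 4*r - 4)
(2) = 2*b^2 - 4*b + 2
(3) = 6*w^3 + 71*w^2 + 164*w + 99
(4) = 4*d^3 + 14*d^2 + 14*d + 4
(5) = 7*a^3 - 31*a^2 - 3*a + x^2*(-14*a - 22) + x*(-7*a^2 + 10*a + 33) + 99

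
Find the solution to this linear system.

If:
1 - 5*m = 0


Then:
m = 1/5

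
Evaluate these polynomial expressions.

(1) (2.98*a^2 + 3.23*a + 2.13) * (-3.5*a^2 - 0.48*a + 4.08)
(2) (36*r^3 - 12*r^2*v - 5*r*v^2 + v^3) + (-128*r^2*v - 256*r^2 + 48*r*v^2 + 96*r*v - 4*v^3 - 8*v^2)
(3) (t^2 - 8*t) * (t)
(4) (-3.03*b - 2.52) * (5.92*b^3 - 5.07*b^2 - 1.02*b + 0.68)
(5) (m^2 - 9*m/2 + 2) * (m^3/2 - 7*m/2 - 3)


(1) = -10.43*a^4 - 12.7354*a^3 + 3.153*a^2 + 12.156*a + 8.6904
(2) = 36*r^3 - 140*r^2*v - 256*r^2 + 43*r*v^2 + 96*r*v - 3*v^3 - 8*v^2
(3) = t^3 - 8*t^2
(4) = -17.9376*b^4 + 0.4437*b^3 + 15.867*b^2 + 0.51*b - 1.7136
(5) = m^5/2 - 9*m^4/4 - 5*m^3/2 + 51*m^2/4 + 13*m/2 - 6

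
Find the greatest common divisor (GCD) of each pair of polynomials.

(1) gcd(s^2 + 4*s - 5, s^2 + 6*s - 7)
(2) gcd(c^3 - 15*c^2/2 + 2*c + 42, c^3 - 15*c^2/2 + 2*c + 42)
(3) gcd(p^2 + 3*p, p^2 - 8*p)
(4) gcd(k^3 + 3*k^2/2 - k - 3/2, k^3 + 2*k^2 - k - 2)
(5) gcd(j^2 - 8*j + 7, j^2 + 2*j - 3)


(1) = s - 1
(2) = c^3 - 15*c^2/2 + 2*c + 42
(3) = p
(4) = k^2 - 1
(5) = j - 1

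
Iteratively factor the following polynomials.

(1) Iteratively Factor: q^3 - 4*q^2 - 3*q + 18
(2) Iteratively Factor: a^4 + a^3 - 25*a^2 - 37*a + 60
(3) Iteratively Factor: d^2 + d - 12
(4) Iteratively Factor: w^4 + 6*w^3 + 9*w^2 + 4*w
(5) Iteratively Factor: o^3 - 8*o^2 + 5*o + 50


(1) = (q - 3)*(q^2 - q - 6) = (q - 3)^2*(q + 2)
(2) = (a + 3)*(a^3 - 2*a^2 - 19*a + 20) = (a + 3)*(a + 4)*(a^2 - 6*a + 5) = (a - 1)*(a + 3)*(a + 4)*(a - 5)
(3) = (d + 4)*(d - 3)
(4) = (w + 1)*(w^3 + 5*w^2 + 4*w) = (w + 1)*(w + 4)*(w^2 + w) = (w + 1)^2*(w + 4)*(w)
(5) = (o - 5)*(o^2 - 3*o - 10) = (o - 5)*(o + 2)*(o - 5)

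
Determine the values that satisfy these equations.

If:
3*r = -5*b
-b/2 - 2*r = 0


Then:
b = 0
r = 0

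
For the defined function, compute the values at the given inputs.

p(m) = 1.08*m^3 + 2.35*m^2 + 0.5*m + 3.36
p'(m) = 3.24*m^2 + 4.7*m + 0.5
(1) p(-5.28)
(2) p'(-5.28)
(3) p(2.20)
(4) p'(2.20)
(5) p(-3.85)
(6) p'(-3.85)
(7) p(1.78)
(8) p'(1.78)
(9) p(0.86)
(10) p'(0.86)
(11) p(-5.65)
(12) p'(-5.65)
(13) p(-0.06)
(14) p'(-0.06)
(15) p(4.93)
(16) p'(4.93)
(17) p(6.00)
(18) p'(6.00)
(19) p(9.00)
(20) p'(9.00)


(1) = -92.74
(2) = 66.01
(3) = 27.33
(4) = 26.52
(5) = -25.36
(6) = 30.43
(7) = 17.79
(8) = 19.13
(9) = 6.22
(10) = 6.94
(11) = -119.24
(12) = 77.37
(13) = 3.34
(14) = 0.23
(15) = 192.35
(16) = 102.42
(17) = 324.24
(18) = 145.34
(19) = 985.53
(20) = 305.24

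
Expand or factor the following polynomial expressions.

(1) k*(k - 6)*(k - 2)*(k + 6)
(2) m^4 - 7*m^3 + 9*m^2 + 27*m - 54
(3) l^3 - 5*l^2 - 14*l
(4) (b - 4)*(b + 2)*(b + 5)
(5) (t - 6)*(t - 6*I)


(1) = k^4 - 2*k^3 - 36*k^2 + 72*k
(2) = (m - 3)^3*(m + 2)
(3) = l*(l - 7)*(l + 2)
(4) = b^3 + 3*b^2 - 18*b - 40
(5) = t^2 - 6*t - 6*I*t + 36*I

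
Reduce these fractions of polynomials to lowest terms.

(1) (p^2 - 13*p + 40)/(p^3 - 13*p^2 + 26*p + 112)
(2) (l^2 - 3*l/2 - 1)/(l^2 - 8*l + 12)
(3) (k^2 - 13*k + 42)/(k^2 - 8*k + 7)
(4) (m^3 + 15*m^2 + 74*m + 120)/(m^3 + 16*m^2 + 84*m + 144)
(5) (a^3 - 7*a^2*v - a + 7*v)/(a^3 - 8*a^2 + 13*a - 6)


(1) = (p - 5)/(p^2 - 5*p - 14)
(2) = (2*l + 1)/(2*l - 12)
(3) = (k - 6)/(k - 1)
(4) = (m + 5)/(m + 6)
(5) = (a^2 - 7*a*v + a - 7*v)/(a^2 - 7*a + 6)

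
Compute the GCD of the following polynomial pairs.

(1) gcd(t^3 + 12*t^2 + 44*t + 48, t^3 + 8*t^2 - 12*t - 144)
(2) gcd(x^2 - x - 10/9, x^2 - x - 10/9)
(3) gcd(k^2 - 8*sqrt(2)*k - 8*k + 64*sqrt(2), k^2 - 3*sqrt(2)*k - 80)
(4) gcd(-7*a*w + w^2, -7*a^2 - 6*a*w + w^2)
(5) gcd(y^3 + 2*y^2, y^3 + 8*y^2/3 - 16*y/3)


(1) = t + 6
(2) = x^2 - x - 10/9
(3) = k - 8*sqrt(2)
(4) = -7*a + w
(5) = y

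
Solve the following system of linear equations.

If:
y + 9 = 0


Then:
y = -9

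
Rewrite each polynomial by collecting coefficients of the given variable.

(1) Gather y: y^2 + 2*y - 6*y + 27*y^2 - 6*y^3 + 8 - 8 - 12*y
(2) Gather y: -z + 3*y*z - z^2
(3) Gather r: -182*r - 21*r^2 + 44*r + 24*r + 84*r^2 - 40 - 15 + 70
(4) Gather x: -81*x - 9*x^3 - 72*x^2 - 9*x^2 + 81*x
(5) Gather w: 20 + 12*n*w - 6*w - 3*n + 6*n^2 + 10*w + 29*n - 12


(1) = -6*y^3 + 28*y^2 - 16*y
(2) = 3*y*z - z^2 - z
(3) = 63*r^2 - 114*r + 15
(4) = -9*x^3 - 81*x^2
(5) = 6*n^2 + 26*n + w*(12*n + 4) + 8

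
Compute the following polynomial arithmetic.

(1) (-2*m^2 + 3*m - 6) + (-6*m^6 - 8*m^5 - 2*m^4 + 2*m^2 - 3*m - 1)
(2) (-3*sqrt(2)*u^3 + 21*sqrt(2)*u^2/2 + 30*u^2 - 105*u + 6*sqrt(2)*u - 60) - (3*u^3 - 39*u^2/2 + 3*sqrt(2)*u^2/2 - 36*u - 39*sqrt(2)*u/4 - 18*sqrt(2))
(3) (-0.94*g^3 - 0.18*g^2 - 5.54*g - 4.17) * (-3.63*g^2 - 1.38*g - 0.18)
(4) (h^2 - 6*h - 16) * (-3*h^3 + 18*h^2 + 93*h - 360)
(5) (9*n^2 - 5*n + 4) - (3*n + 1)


(1) = -6*m^6 - 8*m^5 - 2*m^4 - 7
(2) = -3*sqrt(2)*u^3 - 3*u^3 + 9*sqrt(2)*u^2 + 99*u^2/2 - 69*u + 63*sqrt(2)*u/4 - 60 + 18*sqrt(2)
(3) = 3.4122*g^5 + 1.9506*g^4 + 20.5278*g^3 + 22.8147*g^2 + 6.7518*g + 0.7506
(4) = -3*h^5 + 36*h^4 + 33*h^3 - 1206*h^2 + 672*h + 5760
(5) = 9*n^2 - 8*n + 3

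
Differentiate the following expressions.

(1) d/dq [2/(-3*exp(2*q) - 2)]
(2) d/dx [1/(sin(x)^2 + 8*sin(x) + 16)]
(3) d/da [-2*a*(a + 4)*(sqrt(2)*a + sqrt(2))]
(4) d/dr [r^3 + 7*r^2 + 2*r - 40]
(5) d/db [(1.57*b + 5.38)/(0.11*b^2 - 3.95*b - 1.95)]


(1) = 12*exp(2*q)/(3*exp(2*q) + 2)^2
(2) = -2*cos(x)/(sin(x) + 4)^3
(3) = sqrt(2)*(-6*a^2 - 20*a - 8)
(4) = 3*r^2 + 14*r + 2
(5) = (-0.1727*b^2 - 1.1836*b + 18.1895)/(0.0121*b^4 - 0.869*b^3 + 15.1735*b^2 + 15.405*b + 3.8025)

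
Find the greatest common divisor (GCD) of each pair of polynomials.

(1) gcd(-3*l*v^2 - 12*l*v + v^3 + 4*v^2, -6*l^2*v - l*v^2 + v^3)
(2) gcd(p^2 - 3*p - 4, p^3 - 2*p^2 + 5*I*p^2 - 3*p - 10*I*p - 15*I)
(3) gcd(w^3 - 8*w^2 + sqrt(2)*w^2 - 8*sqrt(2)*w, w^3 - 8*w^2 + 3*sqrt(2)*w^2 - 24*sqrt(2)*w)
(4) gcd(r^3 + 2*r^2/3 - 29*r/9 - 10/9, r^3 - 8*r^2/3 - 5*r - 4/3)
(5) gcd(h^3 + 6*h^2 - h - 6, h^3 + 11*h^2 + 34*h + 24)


(1) = -3*l*v + v^2
(2) = p + 1
(3) = w^2 - 8*w
(4) = r + 1/3
(5) = h^2 + 7*h + 6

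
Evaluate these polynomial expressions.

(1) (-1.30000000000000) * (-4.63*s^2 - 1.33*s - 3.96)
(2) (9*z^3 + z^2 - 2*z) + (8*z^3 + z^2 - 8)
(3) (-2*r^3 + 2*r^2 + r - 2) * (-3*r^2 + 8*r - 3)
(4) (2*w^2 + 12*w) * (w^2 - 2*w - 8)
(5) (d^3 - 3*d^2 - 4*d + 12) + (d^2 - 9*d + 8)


(1) = 6.019*s^2 + 1.729*s + 5.148
(2) = 17*z^3 + 2*z^2 - 2*z - 8
(3) = 6*r^5 - 22*r^4 + 19*r^3 + 8*r^2 - 19*r + 6
(4) = 2*w^4 + 8*w^3 - 40*w^2 - 96*w
(5) = d^3 - 2*d^2 - 13*d + 20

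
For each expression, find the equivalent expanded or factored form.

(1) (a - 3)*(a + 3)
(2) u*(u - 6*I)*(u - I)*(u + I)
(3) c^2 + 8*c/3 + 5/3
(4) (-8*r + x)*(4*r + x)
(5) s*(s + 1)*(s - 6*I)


(1) = a^2 - 9
(2) = u^4 - 6*I*u^3 + u^2 - 6*I*u
(3) = (c + 1)*(c + 5/3)
(4) = -32*r^2 - 4*r*x + x^2
(5) = s^3 + s^2 - 6*I*s^2 - 6*I*s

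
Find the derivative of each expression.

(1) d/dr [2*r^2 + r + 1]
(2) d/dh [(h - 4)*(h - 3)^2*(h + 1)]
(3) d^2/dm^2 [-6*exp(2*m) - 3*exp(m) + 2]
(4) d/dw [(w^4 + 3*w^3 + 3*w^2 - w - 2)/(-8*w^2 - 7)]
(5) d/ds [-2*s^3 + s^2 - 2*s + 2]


(1) = 4*r + 1
(2) = 4*h^3 - 27*h^2 + 46*h - 3
(3) = (-24*exp(m) - 3)*exp(m)
(4) = (-16*w^5 - 24*w^4 - 28*w^3 - 71*w^2 - 74*w + 7)/(64*w^4 + 112*w^2 + 49)
(5) = -6*s^2 + 2*s - 2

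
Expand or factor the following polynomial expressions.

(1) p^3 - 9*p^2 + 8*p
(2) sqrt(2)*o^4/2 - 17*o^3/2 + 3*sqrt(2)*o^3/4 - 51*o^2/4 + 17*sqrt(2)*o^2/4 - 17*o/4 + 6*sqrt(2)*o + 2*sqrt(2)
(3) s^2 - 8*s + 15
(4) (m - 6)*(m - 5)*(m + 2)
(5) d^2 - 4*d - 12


(1) = p*(p - 8)*(p - 1)
(2) = (o + 1/2)*(o - 8*sqrt(2))*(o - sqrt(2)/2)*(sqrt(2)*o/2 + sqrt(2)/2)
(3) = (s - 5)*(s - 3)
(4) = m^3 - 9*m^2 + 8*m + 60
(5) = (d - 6)*(d + 2)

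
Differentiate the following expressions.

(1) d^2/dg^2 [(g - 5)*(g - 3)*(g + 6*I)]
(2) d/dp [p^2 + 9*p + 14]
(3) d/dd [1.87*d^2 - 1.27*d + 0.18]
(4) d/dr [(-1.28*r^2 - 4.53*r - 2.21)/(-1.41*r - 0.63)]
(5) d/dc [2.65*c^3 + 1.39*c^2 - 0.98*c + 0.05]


(1) = 6*g - 16 + 12*I
(2) = 2*p + 9
(3) = 3.74*d - 1.27
(4) = (1.8048*r^2 + 1.6128*r - 0.2622)/(1.9881*r^2 + 1.7766*r + 0.3969)
(5) = 7.95*c^2 + 2.78*c - 0.98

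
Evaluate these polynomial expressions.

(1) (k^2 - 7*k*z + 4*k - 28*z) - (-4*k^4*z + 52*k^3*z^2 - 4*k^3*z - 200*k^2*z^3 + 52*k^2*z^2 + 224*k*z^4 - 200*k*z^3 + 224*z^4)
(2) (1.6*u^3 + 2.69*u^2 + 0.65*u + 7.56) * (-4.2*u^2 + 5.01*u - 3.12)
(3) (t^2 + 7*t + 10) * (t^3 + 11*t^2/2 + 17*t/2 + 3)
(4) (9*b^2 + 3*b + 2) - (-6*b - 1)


(1) = 4*k^4*z - 52*k^3*z^2 + 4*k^3*z + 200*k^2*z^3 - 52*k^2*z^2 + k^2 - 224*k*z^4 + 200*k*z^3 - 7*k*z + 4*k - 224*z^4 - 28*z
(2) = -6.72*u^5 - 3.282*u^4 + 5.7549*u^3 - 36.8883*u^2 + 35.8476*u - 23.5872
(3) = t^5 + 25*t^4/2 + 57*t^3 + 235*t^2/2 + 106*t + 30
(4) = 9*b^2 + 9*b + 3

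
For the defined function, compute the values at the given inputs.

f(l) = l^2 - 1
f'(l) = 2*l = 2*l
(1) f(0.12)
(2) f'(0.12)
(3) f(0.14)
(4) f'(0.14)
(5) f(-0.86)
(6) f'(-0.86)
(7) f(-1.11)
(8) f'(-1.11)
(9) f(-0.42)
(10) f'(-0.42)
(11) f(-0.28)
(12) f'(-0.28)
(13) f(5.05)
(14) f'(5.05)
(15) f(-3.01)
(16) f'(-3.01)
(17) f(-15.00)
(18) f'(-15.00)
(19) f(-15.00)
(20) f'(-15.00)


(1) = -0.99
(2) = 0.24
(3) = -0.98
(4) = 0.28
(5) = -0.26
(6) = -1.72
(7) = 0.23
(8) = -2.22
(9) = -0.82
(10) = -0.84
(11) = -0.92
(12) = -0.56
(13) = 24.50
(14) = 10.10
(15) = 8.06
(16) = -6.02
(17) = 224.00
(18) = -30.00
(19) = 224.00
(20) = -30.00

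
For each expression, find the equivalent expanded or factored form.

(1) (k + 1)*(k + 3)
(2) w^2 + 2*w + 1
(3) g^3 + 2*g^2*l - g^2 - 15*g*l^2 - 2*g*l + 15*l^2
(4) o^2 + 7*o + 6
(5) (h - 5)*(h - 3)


(1) = k^2 + 4*k + 3
(2) = (w + 1)^2
(3) = (g - 1)*(g - 3*l)*(g + 5*l)
(4) = (o + 1)*(o + 6)
(5) = h^2 - 8*h + 15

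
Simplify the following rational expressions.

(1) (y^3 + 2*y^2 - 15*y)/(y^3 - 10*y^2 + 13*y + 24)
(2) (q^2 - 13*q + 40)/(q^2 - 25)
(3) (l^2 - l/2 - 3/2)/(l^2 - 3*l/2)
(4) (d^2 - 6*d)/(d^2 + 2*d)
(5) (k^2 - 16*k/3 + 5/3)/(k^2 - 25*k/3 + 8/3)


(1) = (y^2 + 5*y)/(y^2 - 7*y - 8)
(2) = (q - 8)/(q + 5)
(3) = (l + 1)/l
(4) = (d - 6)/(d + 2)
(5) = (k - 5)/(k - 8)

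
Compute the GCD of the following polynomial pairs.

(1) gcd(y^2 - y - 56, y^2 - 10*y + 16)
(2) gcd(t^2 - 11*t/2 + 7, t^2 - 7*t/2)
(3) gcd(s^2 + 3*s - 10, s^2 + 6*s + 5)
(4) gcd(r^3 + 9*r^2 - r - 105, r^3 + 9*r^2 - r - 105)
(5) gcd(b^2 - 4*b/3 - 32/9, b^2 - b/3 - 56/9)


(1) = y - 8
(2) = t - 7/2
(3) = s + 5
(4) = r^3 + 9*r^2 - r - 105
(5) = gcd((b - 8/3)*(b + 4/3), (b - 8/3)*(b + 7/3)) = b - 8/3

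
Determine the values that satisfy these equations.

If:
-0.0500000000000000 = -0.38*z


Then:
z = 0.13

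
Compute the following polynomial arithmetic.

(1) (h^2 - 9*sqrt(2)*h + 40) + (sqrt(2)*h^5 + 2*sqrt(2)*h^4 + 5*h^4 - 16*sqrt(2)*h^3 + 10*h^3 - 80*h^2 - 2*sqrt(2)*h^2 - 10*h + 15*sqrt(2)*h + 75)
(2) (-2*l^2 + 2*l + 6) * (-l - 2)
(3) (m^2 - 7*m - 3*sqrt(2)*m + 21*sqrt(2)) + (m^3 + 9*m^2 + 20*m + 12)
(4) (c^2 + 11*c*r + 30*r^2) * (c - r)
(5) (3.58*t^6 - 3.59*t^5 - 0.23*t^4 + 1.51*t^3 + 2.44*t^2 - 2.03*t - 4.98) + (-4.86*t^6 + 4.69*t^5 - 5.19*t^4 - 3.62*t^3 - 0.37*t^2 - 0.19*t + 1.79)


(1) = sqrt(2)*h^5 + 2*sqrt(2)*h^4 + 5*h^4 - 16*sqrt(2)*h^3 + 10*h^3 - 79*h^2 - 2*sqrt(2)*h^2 - 10*h + 6*sqrt(2)*h + 115
(2) = 2*l^3 + 2*l^2 - 10*l - 12
(3) = m^3 + 10*m^2 - 3*sqrt(2)*m + 13*m + 12 + 21*sqrt(2)
(4) = c^3 + 10*c^2*r + 19*c*r^2 - 30*r^3
(5) = -1.28*t^6 + 1.1*t^5 - 5.42*t^4 - 2.11*t^3 + 2.07*t^2 - 2.22*t - 3.19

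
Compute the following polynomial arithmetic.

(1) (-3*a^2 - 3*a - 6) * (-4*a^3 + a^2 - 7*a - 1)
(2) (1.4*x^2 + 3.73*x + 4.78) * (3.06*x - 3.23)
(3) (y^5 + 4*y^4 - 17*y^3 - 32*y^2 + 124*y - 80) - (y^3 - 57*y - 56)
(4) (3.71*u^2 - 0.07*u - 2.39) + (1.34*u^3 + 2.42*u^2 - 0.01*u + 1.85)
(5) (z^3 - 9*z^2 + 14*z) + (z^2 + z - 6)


(1) = 12*a^5 + 9*a^4 + 42*a^3 + 18*a^2 + 45*a + 6
(2) = 4.284*x^3 + 6.8918*x^2 + 2.5789*x - 15.4394
(3) = y^5 + 4*y^4 - 18*y^3 - 32*y^2 + 181*y - 24
(4) = 1.34*u^3 + 6.13*u^2 - 0.08*u - 0.54
(5) = z^3 - 8*z^2 + 15*z - 6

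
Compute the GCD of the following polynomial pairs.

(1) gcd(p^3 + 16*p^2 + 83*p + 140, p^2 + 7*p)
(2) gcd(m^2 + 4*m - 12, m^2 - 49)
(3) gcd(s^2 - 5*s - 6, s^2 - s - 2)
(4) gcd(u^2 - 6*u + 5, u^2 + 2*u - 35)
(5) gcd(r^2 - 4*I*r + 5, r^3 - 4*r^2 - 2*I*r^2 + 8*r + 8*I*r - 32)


(1) = gcd((p + 4)*(p + 5)*(p + 7), p*(p + 7)) = p + 7
(2) = 1
(3) = gcd((s - 6)*(s + 1), (s - 2)*(s + 1)) = s + 1
(4) = u - 5
(5) = 1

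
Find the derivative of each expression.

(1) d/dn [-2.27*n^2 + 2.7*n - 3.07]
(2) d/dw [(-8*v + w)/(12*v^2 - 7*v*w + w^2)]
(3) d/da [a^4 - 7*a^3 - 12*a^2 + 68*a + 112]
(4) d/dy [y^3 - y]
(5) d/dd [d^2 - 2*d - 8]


(1) = 2.7 - 4.54*n
(2) = (12*v^2 - 7*v*w + w^2 - (7*v - 2*w)*(8*v - w))/(12*v^2 - 7*v*w + w^2)^2
(3) = 4*a^3 - 21*a^2 - 24*a + 68
(4) = 3*y^2 - 1
(5) = 2*d - 2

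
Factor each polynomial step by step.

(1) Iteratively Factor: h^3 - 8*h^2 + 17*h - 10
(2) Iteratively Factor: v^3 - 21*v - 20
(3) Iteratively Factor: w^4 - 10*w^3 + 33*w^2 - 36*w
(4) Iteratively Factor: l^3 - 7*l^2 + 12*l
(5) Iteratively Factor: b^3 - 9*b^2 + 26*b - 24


(1) = (h - 5)*(h^2 - 3*h + 2) = (h - 5)*(h - 2)*(h - 1)
(2) = (v + 4)*(v^2 - 4*v - 5) = (v + 1)*(v + 4)*(v - 5)
(3) = (w - 4)*(w^3 - 6*w^2 + 9*w) = w*(w - 4)*(w^2 - 6*w + 9) = w*(w - 4)*(w - 3)*(w - 3)
(4) = (l)*(l^2 - 7*l + 12) = l*(l - 4)*(l - 3)
(5) = (b - 4)*(b^2 - 5*b + 6) = (b - 4)*(b - 3)*(b - 2)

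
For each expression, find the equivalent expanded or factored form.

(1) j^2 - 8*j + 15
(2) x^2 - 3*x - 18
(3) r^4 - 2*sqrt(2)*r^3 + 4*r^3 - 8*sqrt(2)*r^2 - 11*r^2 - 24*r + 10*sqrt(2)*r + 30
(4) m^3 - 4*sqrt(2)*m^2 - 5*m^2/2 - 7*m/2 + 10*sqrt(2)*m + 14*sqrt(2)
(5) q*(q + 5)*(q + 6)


(1) = (j - 5)*(j - 3)
(2) = (x - 6)*(x + 3)
(3) = (r - 1)*(r + 5)*(r - 3*sqrt(2))*(r + sqrt(2))
(4) = (m - 7/2)*(m + 1)*(m - 4*sqrt(2))
(5) = q^3 + 11*q^2 + 30*q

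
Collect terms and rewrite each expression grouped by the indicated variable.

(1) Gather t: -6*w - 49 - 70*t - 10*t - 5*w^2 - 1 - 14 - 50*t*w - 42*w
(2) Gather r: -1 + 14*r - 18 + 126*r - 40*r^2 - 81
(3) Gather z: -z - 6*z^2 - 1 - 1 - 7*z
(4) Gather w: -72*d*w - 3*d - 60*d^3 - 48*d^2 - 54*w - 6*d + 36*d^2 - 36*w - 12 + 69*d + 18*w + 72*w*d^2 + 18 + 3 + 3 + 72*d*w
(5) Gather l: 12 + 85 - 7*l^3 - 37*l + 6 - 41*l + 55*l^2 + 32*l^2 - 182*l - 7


(1) = t*(-50*w - 80) - 5*w^2 - 48*w - 64
(2) = -40*r^2 + 140*r - 100
(3) = -6*z^2 - 8*z - 2
(4) = -60*d^3 - 12*d^2 + 60*d + w*(72*d^2 - 72) + 12
(5) = -7*l^3 + 87*l^2 - 260*l + 96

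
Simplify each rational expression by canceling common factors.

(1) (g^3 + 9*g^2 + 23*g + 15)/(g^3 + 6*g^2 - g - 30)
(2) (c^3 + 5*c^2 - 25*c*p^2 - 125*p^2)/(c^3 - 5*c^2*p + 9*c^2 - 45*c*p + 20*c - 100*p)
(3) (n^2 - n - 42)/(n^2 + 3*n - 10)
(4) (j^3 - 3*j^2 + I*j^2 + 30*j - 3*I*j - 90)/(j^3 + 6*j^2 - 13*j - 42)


(1) = (g + 1)/(g - 2)
(2) = (c + 5*p)/(c + 4)
(3) = (n^2 - n - 42)/(n^2 + 3*n - 10)
(4) = (j^2 + I*j + 30)/(j^2 + 9*j + 14)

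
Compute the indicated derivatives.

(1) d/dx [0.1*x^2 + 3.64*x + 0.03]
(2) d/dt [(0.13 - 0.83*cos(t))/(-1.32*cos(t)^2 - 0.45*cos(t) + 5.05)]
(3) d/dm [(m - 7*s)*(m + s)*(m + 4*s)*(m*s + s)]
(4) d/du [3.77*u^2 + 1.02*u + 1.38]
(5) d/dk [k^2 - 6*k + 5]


(1) = 0.2*x + 3.64
(2) = (1.0956*cos(t)^2 - 0.3432*cos(t) + 4.133)*sin(t)/(1.7424*cos(t)^4 + 1.188*cos(t)^3 - 13.1295*cos(t)^2 - 4.545*cos(t) + 25.5025)
(3) = s*(4*m^3 - 6*m^2*s + 3*m^2 - 62*m*s^2 - 4*m*s - 28*s^3 - 31*s^2)
(4) = 7.54*u + 1.02
(5) = 2*k - 6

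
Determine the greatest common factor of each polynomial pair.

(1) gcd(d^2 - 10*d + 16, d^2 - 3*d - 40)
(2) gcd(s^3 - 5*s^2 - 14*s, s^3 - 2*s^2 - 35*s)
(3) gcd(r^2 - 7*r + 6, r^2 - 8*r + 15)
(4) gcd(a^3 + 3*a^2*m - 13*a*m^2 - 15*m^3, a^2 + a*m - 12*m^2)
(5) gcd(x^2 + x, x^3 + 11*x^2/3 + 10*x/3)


(1) = gcd((d - 8)*(d - 2), (d - 8)*(d + 5)) = d - 8
(2) = gcd(s*(s - 7)*(s + 2), s*(s - 7)*(s + 5)) = s^2 - 7*s
(3) = 1
(4) = a - 3*m
(5) = x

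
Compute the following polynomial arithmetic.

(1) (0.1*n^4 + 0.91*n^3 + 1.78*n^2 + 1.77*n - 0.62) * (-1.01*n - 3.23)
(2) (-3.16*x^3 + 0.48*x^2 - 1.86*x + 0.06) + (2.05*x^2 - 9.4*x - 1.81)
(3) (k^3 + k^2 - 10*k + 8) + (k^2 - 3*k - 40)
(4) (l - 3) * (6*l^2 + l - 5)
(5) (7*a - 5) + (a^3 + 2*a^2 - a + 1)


(1) = -0.101*n^5 - 1.2421*n^4 - 4.7371*n^3 - 7.5371*n^2 - 5.0909*n + 2.0026
(2) = -3.16*x^3 + 2.53*x^2 - 11.26*x - 1.75
(3) = k^3 + 2*k^2 - 13*k - 32
(4) = 6*l^3 - 17*l^2 - 8*l + 15
(5) = a^3 + 2*a^2 + 6*a - 4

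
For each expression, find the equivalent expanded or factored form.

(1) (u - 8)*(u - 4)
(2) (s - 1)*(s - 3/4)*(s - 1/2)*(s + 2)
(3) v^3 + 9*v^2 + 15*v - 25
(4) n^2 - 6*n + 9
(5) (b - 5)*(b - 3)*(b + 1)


(1) = u^2 - 12*u + 32
(2) = s^4 - s^3/4 - 23*s^2/8 + 23*s/8 - 3/4
(3) = (v - 1)*(v + 5)^2
(4) = (n - 3)^2
(5) = b^3 - 7*b^2 + 7*b + 15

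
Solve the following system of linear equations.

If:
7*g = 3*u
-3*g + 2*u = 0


Then:
g = 0
u = 0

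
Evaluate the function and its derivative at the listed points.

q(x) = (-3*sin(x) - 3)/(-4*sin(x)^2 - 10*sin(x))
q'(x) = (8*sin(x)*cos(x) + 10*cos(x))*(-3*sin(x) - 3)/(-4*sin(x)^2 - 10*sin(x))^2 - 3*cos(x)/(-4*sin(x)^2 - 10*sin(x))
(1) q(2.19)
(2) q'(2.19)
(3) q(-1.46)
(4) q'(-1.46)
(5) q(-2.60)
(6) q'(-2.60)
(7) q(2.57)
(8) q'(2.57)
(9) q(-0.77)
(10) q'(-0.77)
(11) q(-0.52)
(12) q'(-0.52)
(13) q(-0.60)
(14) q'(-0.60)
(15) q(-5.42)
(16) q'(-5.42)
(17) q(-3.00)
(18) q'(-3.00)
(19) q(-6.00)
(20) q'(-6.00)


(1) = 0.50
(2) = 0.29
(3) = -0.00
(4) = -0.06
(5) = -0.36
(6) = 1.07
(7) = 0.70
(8) = 0.90
(9) = -0.18
(10) = -0.54
(11) = -0.38
(12) = -1.15
(13) = -0.30
(14) = -0.88
(15) = 0.53
(16) = -0.37
(17) = -1.94
(18) = 14.99
(19) = 1.24
(20) = -3.75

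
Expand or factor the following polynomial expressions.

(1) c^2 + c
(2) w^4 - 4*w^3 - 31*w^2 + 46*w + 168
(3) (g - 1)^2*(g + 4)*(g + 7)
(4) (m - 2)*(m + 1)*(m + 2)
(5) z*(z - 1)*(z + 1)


(1) = c*(c + 1)
(2) = (w - 7)*(w - 3)*(w + 2)*(w + 4)
(3) = g^4 + 9*g^3 + 7*g^2 - 45*g + 28
(4) = m^3 + m^2 - 4*m - 4
(5) = z^3 - z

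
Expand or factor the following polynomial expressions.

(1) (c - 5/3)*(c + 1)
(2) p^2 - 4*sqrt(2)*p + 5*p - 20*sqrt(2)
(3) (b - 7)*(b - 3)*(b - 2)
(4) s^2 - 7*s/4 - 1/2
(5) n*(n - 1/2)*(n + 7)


(1) = c^2 - 2*c/3 - 5/3
(2) = (p + 5)*(p - 4*sqrt(2))
(3) = b^3 - 12*b^2 + 41*b - 42
(4) = (s - 2)*(s + 1/4)
(5) = n^3 + 13*n^2/2 - 7*n/2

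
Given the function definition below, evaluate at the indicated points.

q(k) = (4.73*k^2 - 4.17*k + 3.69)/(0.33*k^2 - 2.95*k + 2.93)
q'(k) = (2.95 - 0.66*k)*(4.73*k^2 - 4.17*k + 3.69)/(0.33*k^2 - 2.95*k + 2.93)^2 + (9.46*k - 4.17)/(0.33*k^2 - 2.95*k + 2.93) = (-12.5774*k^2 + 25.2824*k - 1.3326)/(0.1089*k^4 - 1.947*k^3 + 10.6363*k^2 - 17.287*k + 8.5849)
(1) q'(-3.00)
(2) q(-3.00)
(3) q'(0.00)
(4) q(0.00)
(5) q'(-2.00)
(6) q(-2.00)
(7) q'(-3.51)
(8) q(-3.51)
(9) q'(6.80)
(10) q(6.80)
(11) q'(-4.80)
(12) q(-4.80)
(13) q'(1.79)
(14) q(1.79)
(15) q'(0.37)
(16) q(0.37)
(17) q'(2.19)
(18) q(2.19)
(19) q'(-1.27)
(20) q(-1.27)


(1) = -0.88
(2) = 3.98
(3) = -0.16
(4) = 1.26
(5) = -0.99
(6) = 3.05
(7) = -0.81
(8) = 4.41
(9) = -117.43
(10) = -103.73
(11) = -0.68
(12) = 5.37
(13) = 2.17
(14) = -8.80
(15) = 1.78
(16) = 1.48
(17) = -1.66
(18) = -8.85
(19) = -1.03
(20) = 2.30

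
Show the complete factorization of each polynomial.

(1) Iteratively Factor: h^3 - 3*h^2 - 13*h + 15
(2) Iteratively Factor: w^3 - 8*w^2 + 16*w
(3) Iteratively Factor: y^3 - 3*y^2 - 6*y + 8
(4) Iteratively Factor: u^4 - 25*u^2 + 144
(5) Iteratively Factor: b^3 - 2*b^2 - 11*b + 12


(1) = (h + 3)*(h^2 - 6*h + 5) = (h - 5)*(h + 3)*(h - 1)
(2) = (w - 4)*(w^2 - 4*w) = (w - 4)^2*(w)
(3) = (y + 2)*(y^2 - 5*y + 4) = (y - 1)*(y + 2)*(y - 4)
(4) = (u + 3)*(u^3 - 3*u^2 - 16*u + 48) = (u + 3)*(u + 4)*(u^2 - 7*u + 12) = (u - 4)*(u + 3)*(u + 4)*(u - 3)
(5) = (b - 1)*(b^2 - b - 12) = (b - 1)*(b + 3)*(b - 4)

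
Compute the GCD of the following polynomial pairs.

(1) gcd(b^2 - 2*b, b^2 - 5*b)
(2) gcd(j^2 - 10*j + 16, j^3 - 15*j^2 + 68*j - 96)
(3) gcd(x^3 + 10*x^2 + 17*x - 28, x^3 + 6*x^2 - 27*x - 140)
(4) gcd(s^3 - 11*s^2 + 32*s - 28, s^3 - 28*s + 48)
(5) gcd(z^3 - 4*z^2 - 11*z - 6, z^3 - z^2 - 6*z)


(1) = b
(2) = j - 8
(3) = gcd((x - 1)*(x + 4)*(x + 7), (x - 5)*(x + 4)*(x + 7)) = x^2 + 11*x + 28
(4) = s - 2
(5) = gcd((z - 6)*(z + 1)^2, z*(z - 3)*(z + 2)) = 1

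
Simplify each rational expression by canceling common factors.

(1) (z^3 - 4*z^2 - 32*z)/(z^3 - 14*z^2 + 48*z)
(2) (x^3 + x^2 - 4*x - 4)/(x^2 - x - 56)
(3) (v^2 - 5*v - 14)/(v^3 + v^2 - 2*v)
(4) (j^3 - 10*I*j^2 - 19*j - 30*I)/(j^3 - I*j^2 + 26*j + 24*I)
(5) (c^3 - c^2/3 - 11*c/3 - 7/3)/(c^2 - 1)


(1) = (z + 4)/(z - 6)
(2) = (x^3 + x^2 - 4*x - 4)/(x^2 - x - 56)
(3) = (v - 7)/(v^2 - v)
(4) = (j - 5*I)/(j + 4*I)
(5) = (3*c^2 - 4*c - 7)/(3*c - 3)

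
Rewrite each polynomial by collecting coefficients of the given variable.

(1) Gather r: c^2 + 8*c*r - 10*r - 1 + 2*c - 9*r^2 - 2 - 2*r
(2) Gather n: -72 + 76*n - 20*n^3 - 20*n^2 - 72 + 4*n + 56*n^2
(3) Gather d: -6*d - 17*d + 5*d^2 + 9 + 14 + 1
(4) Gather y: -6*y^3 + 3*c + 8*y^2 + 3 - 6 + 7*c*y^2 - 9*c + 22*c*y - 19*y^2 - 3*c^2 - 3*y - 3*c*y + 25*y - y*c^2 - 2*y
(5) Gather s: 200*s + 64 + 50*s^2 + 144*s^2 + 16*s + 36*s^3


(1) = c^2 + 2*c - 9*r^2 + r*(8*c - 12) - 3
(2) = -20*n^3 + 36*n^2 + 80*n - 144
(3) = 5*d^2 - 23*d + 24
(4) = -3*c^2 - 6*c - 6*y^3 + y^2*(7*c - 11) + y*(-c^2 + 19*c + 20) - 3
(5) = 36*s^3 + 194*s^2 + 216*s + 64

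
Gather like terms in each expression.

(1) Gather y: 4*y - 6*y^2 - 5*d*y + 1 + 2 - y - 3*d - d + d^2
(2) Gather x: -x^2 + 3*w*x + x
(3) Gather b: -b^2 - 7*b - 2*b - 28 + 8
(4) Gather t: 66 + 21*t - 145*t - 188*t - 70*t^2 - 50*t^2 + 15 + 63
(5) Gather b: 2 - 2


(1) = d^2 - 4*d - 6*y^2 + y*(3 - 5*d) + 3
(2) = -x^2 + x*(3*w + 1)
(3) = -b^2 - 9*b - 20
(4) = -120*t^2 - 312*t + 144
(5) = 0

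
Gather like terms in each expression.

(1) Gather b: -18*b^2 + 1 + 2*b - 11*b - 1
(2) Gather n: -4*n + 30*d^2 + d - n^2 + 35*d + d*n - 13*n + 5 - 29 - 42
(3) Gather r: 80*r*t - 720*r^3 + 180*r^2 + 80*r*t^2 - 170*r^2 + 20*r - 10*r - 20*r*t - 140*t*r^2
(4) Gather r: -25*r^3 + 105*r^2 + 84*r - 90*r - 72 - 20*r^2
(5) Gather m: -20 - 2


(1) = -18*b^2 - 9*b
(2) = 30*d^2 + 36*d - n^2 + n*(d - 17) - 66
(3) = -720*r^3 + r^2*(10 - 140*t) + r*(80*t^2 + 60*t + 10)
(4) = -25*r^3 + 85*r^2 - 6*r - 72
(5) = -22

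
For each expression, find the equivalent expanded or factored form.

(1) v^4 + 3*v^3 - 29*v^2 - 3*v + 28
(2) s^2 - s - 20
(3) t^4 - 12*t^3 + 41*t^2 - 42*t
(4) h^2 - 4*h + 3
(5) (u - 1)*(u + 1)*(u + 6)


(1) = (v - 4)*(v - 1)*(v + 1)*(v + 7)
(2) = (s - 5)*(s + 4)
(3) = t*(t - 7)*(t - 3)*(t - 2)
(4) = (h - 3)*(h - 1)
(5) = u^3 + 6*u^2 - u - 6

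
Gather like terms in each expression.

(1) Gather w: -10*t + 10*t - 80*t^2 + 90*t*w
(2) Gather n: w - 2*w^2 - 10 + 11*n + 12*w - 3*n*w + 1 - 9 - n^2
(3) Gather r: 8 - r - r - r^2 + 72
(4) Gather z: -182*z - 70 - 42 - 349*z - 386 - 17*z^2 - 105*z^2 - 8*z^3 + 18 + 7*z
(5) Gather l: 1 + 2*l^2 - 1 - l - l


(1) = -80*t^2 + 90*t*w
(2) = -n^2 + n*(11 - 3*w) - 2*w^2 + 13*w - 18
(3) = -r^2 - 2*r + 80
(4) = -8*z^3 - 122*z^2 - 524*z - 480
(5) = 2*l^2 - 2*l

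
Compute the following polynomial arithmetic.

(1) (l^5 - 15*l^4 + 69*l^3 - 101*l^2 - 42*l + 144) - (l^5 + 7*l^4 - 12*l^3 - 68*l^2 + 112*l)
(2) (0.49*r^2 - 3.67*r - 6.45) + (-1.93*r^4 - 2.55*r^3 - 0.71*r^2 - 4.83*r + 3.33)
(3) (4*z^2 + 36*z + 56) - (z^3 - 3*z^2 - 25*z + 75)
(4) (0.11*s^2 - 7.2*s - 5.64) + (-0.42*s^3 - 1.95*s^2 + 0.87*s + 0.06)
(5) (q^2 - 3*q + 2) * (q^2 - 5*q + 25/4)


(1) = -22*l^4 + 81*l^3 - 33*l^2 - 154*l + 144
(2) = -1.93*r^4 - 2.55*r^3 - 0.22*r^2 - 8.5*r - 3.12
(3) = -z^3 + 7*z^2 + 61*z - 19
(4) = -0.42*s^3 - 1.84*s^2 - 6.33*s - 5.58
(5) = q^4 - 8*q^3 + 93*q^2/4 - 115*q/4 + 25/2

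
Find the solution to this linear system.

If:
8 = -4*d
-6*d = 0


Then:
No Solution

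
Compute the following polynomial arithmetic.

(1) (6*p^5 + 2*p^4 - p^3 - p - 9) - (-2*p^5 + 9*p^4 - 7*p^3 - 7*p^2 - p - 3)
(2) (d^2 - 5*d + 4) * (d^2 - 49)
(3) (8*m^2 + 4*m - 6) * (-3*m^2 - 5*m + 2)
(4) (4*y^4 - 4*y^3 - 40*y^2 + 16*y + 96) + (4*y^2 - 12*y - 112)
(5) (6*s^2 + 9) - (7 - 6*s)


(1) = 8*p^5 - 7*p^4 + 6*p^3 + 7*p^2 - 6
(2) = d^4 - 5*d^3 - 45*d^2 + 245*d - 196
(3) = -24*m^4 - 52*m^3 + 14*m^2 + 38*m - 12
(4) = 4*y^4 - 4*y^3 - 36*y^2 + 4*y - 16
(5) = 6*s^2 + 6*s + 2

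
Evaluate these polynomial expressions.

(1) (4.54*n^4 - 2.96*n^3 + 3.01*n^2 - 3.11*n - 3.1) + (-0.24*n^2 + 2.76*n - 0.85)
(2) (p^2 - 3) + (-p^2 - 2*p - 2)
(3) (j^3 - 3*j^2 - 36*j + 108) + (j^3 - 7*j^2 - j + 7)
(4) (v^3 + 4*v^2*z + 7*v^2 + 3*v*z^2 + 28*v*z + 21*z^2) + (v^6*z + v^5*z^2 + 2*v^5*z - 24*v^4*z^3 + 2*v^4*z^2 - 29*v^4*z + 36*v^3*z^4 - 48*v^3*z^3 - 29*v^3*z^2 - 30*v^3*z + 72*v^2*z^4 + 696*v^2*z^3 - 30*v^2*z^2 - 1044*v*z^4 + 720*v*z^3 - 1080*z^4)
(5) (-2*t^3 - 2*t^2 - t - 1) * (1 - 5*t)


(1) = 4.54*n^4 - 2.96*n^3 + 2.77*n^2 - 0.35*n - 3.95
(2) = -2*p - 5
(3) = 2*j^3 - 10*j^2 - 37*j + 115
(4) = v^6*z + v^5*z^2 + 2*v^5*z - 24*v^4*z^3 + 2*v^4*z^2 - 29*v^4*z + 36*v^3*z^4 - 48*v^3*z^3 - 29*v^3*z^2 - 30*v^3*z + v^3 + 72*v^2*z^4 + 696*v^2*z^3 - 30*v^2*z^2 + 4*v^2*z + 7*v^2 - 1044*v*z^4 + 720*v*z^3 + 3*v*z^2 + 28*v*z - 1080*z^4 + 21*z^2
(5) = 10*t^4 + 8*t^3 + 3*t^2 + 4*t - 1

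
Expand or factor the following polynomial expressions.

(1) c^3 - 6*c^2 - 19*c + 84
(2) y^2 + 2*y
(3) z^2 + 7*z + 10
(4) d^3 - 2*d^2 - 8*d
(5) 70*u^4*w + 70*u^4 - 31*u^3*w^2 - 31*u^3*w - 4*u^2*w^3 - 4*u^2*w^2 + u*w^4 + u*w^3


(1) = (c - 7)*(c - 3)*(c + 4)
(2) = y*(y + 2)
(3) = (z + 2)*(z + 5)
(4) = d*(d - 4)*(d + 2)
(5) = (-7*u + w)*(-2*u + w)*(5*u + w)*(u*w + u)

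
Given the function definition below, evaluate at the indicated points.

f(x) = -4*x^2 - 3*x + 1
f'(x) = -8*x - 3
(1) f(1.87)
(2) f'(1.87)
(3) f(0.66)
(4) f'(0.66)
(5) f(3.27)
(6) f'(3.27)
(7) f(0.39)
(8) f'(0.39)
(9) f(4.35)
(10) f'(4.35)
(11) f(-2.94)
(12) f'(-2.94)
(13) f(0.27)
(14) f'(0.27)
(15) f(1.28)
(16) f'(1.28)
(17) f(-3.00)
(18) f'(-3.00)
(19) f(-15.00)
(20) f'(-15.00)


(1) = -18.60
(2) = -17.96
(3) = -2.72
(4) = -8.28
(5) = -51.58
(6) = -29.16
(7) = -0.78
(8) = -6.12
(9) = -87.74
(10) = -37.80
(11) = -24.75
(12) = 20.52
(13) = -0.10
(14) = -5.16
(15) = -9.39
(16) = -13.24
(17) = -26.00
(18) = 21.00
(19) = -854.00
(20) = 117.00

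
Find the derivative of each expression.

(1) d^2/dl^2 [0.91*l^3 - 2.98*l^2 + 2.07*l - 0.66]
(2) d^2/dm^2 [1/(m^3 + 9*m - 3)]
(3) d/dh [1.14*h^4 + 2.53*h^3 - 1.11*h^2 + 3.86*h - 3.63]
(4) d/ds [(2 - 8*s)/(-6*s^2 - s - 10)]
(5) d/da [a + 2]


(1) = 5.46*l - 5.96
(2) = 6*(-m*(m^3 + 9*m - 3) + 3*(m^2 + 3)^2)/(m^3 + 9*m - 3)^3
(3) = 4.56*h^3 + 7.59*h^2 - 2.22*h + 3.86
(4) = 2*(-24*s^2 + 12*s + 41)/(36*s^4 + 12*s^3 + 121*s^2 + 20*s + 100)
(5) = 1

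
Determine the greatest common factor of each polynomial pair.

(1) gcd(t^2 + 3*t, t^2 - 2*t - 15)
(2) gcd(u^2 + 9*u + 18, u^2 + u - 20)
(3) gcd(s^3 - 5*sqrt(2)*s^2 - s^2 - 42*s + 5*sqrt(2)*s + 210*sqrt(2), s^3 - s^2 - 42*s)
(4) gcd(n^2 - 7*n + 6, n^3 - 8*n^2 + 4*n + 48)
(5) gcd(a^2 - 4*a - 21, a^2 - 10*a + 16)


(1) = gcd(t*(t + 3), (t - 5)*(t + 3)) = t + 3
(2) = 1
(3) = gcd((s - 7)*(s + 6)*(s - 5*sqrt(2)), s*(s - 7)*(s + 6)) = s^2 - s - 42
(4) = n - 6
(5) = gcd((a - 7)*(a + 3), (a - 8)*(a - 2)) = 1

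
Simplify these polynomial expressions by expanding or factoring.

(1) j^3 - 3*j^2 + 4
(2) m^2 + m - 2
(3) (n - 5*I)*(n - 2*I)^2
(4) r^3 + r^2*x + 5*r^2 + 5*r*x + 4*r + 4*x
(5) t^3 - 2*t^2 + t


(1) = (j - 2)^2*(j + 1)
(2) = (m - 1)*(m + 2)
(3) = n^3 - 9*I*n^2 - 24*n + 20*I
(4) = (r + 1)*(r + 4)*(r + x)
(5) = t*(t - 1)^2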